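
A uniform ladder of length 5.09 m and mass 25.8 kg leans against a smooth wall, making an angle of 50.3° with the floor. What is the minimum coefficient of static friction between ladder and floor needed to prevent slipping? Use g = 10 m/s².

μ_min ≈ 0.415

About the foot of the ladder:
Ladder weight 25.8×10 = 258 N acts at 2.545 m along the ladder; its horizontal arm is 2.545·cos50.3° = 1.626 m → τ = 419.5 N·m clockwise.
Wall normal N acts horizontally at the top; its moment arm is the height L sinθ = 5.09·sin50.3° = 3.916 m, counterclockwise.
For rotational equilibrium, N × 3.916 = 419.5, so N = 107.1 N.
ΣFx = 0 ⇒ f = N_wall = 107.1 N. ΣFy = 0 ⇒ N_floor = 258 N.
μ_min = f / N_floor = 107.1 / 258 = 0.415.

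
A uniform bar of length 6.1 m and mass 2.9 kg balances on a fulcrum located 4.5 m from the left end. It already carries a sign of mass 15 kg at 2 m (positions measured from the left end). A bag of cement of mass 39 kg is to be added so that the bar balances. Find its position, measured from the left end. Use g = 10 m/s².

x ≈ 5.57 m from the left end

Take moments about the fulcrum (at 4.5 m from the left end).
Beam weight: 2.9 × 10 = 29 N down at 3.05 m → arm 1.45 m, τ = 29 × 1.45 = 42.05 N·m counterclockwise.
Sign: 15 × 10 = 150 N down at 2 m → arm 2.5 m, τ = 150 × 2.5 = 375 N·m counterclockwise.
Net moment of existing loads = 417.1 N·m counterclockwise.
The bag of cement weighs 39 × 10 = 390 N and must supply an equal clockwise moment, so its lever arm about the fulcrum is 417.1 / 390 = 1.07 m.
That puts it at 4.5 + 1.07 = 5.57 m from the left end.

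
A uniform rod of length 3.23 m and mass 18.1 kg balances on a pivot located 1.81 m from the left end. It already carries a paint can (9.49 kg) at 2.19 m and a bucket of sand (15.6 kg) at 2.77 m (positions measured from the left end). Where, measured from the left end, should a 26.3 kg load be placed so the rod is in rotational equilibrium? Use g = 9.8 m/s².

Taking torques about the pivot (at 1.81 m from the left end):
Beam weight: 18.1 × 9.8 = 177.4 N down at 1.615 m → arm 0.195 m, τ = 177.4 × 0.195 = 34.59 N·m counterclockwise.
Paint can: 9.49 × 9.8 = 93 N down at 2.19 m → arm 0.38 m, τ = 93 × 0.38 = 35.34 N·m clockwise.
Bucket of sand: 15.6 × 9.8 = 152.9 N down at 2.77 m → arm 0.96 m, τ = 152.9 × 0.96 = 146.8 N·m clockwise.
Net moment of existing loads = 147.6 N·m clockwise.
The load weighs 26.3 × 9.8 = 257.7 N and must supply an equal counterclockwise moment, so its lever arm about the pivot is 147.6 / 257.7 = 0.573 m.
That puts it at 1.81 − 0.573 = 1.24 m from the left end.

x ≈ 1.24 m from the left end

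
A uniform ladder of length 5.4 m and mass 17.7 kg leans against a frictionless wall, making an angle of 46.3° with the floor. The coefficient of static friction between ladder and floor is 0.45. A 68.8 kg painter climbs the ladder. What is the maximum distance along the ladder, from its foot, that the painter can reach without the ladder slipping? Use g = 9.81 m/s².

d ≈ 2.5 m

Sum moments about the foot of the ladder (the floor normal and friction both act there and drop out).
Ladder weight 17.7×9.81 = 173.6 N acts at 2.7 m along the ladder; its horizontal arm is 2.7·cos46.3° = 1.865 m → τ = 323.8 N·m clockwise.
Painter weight 68.8×9.81 = 674.9 N at distance d → arm d·cos46.3° → τ = 674.9·d·0.6909 clockwise.
Wall normal N at the top has arm L sinθ = 3.904 m counterclockwise, so Στ = 0 gives N·3.904 = 323.8 + 466.3·d.
ΣFy = 0 ⇒ N_floor = 848.5 N, so the maximum friction is μ_s·N_floor = 0.45×848.5 = 381.8 N. ΣFx = 0 ⇒ N_wall = f, so at the slipping point N = 381.8 N.
Substituting: 381.8×3.904 = 323.8 + 466.3·d ⇒ d = (1491 − 323.8) / 466.3 = 2.5 m.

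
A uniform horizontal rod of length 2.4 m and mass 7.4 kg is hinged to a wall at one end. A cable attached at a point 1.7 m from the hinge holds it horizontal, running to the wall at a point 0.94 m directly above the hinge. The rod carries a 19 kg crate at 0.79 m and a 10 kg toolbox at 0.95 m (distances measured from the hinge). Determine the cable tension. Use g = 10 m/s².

T ≈ 406 N

Taking torques about the hinge:
Beam weight: 7.4 × 10 = 74 N down at 1.2 m → arm 1.2 m, τ = 74 × 1.2 = 88.8 N·m clockwise.
Crate: 19 × 10 = 190 N down at 0.79 m → arm 0.79 m, τ = 190 × 0.79 = 150.1 N·m clockwise.
Toolbox: 10 × 10 = 100 N down at 0.95 m → arm 0.95 m, τ = 100 × 0.95 = 95 N·m clockwise.
Total clockwise load moment = 333.9 N·m.
The cable tension T acts at 1.7 m; only its component perpendicular to the rod, T sinθ, produces torque. sinθ = h/√(h²+d²) = 0.94/√(0.94²+1.7²) = 0.4839.
Balancing moments: T × 1.7 × 0.4839 = 333.9, giving T = 333.9 / 0.8226 = 406 N.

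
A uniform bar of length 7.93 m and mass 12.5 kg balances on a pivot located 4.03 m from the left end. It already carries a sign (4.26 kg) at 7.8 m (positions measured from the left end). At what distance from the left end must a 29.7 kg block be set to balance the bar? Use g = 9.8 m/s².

Taking torques about the pivot (at 4.03 m from the left end):
Beam weight: 12.5 × 9.8 = 122.5 N down at 3.965 m → arm 0.065 m, τ = 122.5 × 0.065 = 7.963 N·m counterclockwise.
Sign: 4.26 × 9.8 = 41.75 N down at 7.8 m → arm 3.77 m, τ = 41.75 × 3.77 = 157.4 N·m clockwise.
Net moment of existing loads = 149.4 N·m clockwise.
The block weighs 29.7 × 9.8 = 291.1 N and must supply an equal counterclockwise moment, so its lever arm about the pivot is 149.4 / 291.1 = 0.513 m.
That puts it at 4.03 − 0.513 = 3.52 m from the left end.

x ≈ 3.52 m from the left end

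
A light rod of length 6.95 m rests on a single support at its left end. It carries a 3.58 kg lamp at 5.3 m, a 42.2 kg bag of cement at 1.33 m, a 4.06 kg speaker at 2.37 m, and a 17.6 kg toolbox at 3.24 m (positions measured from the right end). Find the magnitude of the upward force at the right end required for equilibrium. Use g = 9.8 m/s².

F ≈ 461 N

Choose the left end as the axis so the unknown pivot reaction has zero arm there.
Lamp: 3.58 × 9.8 = 35.08 N down at 5.3 m → arm 1.65 m, τ = 35.08 × 1.65 = 57.88 N·m clockwise.
Bag of cement: 42.2 × 9.8 = 413.6 N down at 1.33 m → arm 5.62 m, τ = 413.6 × 5.62 = 2324 N·m clockwise.
Speaker: 4.06 × 9.8 = 39.79 N down at 2.37 m → arm 4.58 m, τ = 39.79 × 4.58 = 182.2 N·m clockwise.
Toolbox: 17.6 × 9.8 = 172.5 N down at 3.24 m → arm 3.71 m, τ = 172.5 × 3.71 = 640 N·m clockwise.
Net moment of the loads = 3204 N·m clockwise.
The upward force F acts at the right end, arm 6.95 m, giving F × 6.95 counterclockwise.
For rotational equilibrium, F × 6.95 = 3204, so F = 3204 / 6.95 = 461 N.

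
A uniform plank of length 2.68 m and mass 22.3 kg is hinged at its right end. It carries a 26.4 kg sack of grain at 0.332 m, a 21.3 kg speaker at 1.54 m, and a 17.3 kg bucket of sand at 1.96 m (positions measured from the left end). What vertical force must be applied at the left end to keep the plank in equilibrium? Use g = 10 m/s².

F ≈ 480 N

Choose the right end as the axis so the unknown pivot reaction has zero arm there.
Beam weight: 22.3 × 10 = 223 N down at 1.34 m → arm 1.34 m, τ = 223 × 1.34 = 298.8 N·m counterclockwise.
Sack of grain: 26.4 × 10 = 264 N down at 0.332 m → arm 2.348 m, τ = 264 × 2.348 = 619.9 N·m counterclockwise.
Speaker: 21.3 × 10 = 213 N down at 1.54 m → arm 1.14 m, τ = 213 × 1.14 = 242.8 N·m counterclockwise.
Bucket of sand: 17.3 × 10 = 173 N down at 1.96 m → arm 0.72 m, τ = 173 × 0.72 = 124.6 N·m counterclockwise.
Net moment of the loads = 1286 N·m counterclockwise.
The upward force F acts at the left end, arm 2.68 m, giving F × 2.68 clockwise.
Balancing moments: F × 2.68 = 1286, giving F = 1286 / 2.68 = 480 N.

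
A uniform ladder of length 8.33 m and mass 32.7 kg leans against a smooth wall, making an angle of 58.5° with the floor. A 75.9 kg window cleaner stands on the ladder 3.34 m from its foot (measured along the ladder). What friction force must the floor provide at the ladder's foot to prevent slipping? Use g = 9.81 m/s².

f ≈ 281 N

About the foot of the ladder:
Ladder weight 32.7×9.81 = 320.8 N acts at 4.165 m along the ladder; its horizontal arm is 4.165·cos58.5° = 2.176 m → τ = 698.1 N·m clockwise.
Window cleaner: 75.9×9.81 = 744.6 N at 3.34 m → arm 1.745 m → τ = 1299 N·m clockwise.
Wall normal N acts horizontally at the top; its moment arm is the height L sinθ = 8.33·sin58.5° = 7.102 m, counterclockwise.
Στ = 0 ⇒ N × 7.102 = 1997 ⇒ N = 281 N.
ΣFx = 0: friction at the foot balances the wall's push, so f = N_wall = 281 N.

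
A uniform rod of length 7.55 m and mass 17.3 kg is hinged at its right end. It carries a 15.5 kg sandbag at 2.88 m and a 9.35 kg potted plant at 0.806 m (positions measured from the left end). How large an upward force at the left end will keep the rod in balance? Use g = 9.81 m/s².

F ≈ 261 N

Taking torques about the right end:
Beam weight: 17.3 × 9.81 = 169.7 N down at 3.775 m → arm 3.775 m, τ = 169.7 × 3.775 = 640.6 N·m counterclockwise.
Sandbag: 15.5 × 9.81 = 152.1 N down at 2.88 m → arm 4.67 m, τ = 152.1 × 4.67 = 710.3 N·m counterclockwise.
Potted plant: 9.35 × 9.81 = 91.72 N down at 0.806 m → arm 6.744 m, τ = 91.72 × 6.744 = 618.6 N·m counterclockwise.
Net moment of the loads = 1970 N·m counterclockwise.
The upward force F acts at the left end, arm 7.55 m, giving F × 7.55 clockwise.
For rotational equilibrium, F × 7.55 = 1970, so F = 1970 / 7.55 = 261 N.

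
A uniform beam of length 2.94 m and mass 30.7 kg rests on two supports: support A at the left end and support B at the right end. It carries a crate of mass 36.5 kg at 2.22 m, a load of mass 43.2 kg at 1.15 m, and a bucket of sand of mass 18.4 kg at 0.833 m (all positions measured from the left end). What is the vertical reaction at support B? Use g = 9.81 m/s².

R_B ≈ 638 N

Taking torques about support A:
Beam weight: 30.7 × 9.81 = 301.2 N down at 1.47 m → arm 1.47 m, τ = 301.2 × 1.47 = 442.8 N·m clockwise.
Crate: 36.5 × 9.81 = 358.1 N down at 2.22 m → arm 2.22 m, τ = 358.1 × 2.22 = 795 N·m clockwise.
Load: 43.2 × 9.81 = 423.8 N down at 1.15 m → arm 1.15 m, τ = 423.8 × 1.15 = 487.4 N·m clockwise.
Bucket of sand: 18.4 × 9.81 = 180.5 N down at 0.833 m → arm 0.833 m, τ = 180.5 × 0.833 = 150.4 N·m clockwise.
Net load moment about support A = 1876 N·m clockwise.
Reaction R at support B is upward at 2.94 m, arm 2.94 m → moment R × 2.94 counterclockwise.
Στ = 0 ⇒ R × 2.94 = 1876 ⇒ R = 638 N.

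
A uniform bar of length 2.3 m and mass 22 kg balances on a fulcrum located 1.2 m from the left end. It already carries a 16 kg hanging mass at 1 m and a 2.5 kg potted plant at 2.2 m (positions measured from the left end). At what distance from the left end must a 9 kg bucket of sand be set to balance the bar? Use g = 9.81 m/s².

Sum moments about the fulcrum (at 1.2 m from the left end) (the support reaction has zero arm there).
Beam weight: 22 × 9.81 = 215.8 N down at 1.15 m → arm 0.05 m, τ = 215.8 × 0.05 = 10.79 N·m counterclockwise.
Hanging mass: 16 × 9.81 = 157 N down at 1 m → arm 0.2 m, τ = 157 × 0.2 = 31.4 N·m counterclockwise.
Potted plant: 2.5 × 9.81 = 24.53 N down at 2.2 m → arm 1 m, τ = 24.53 × 1 = 24.53 N·m clockwise.
Net moment of existing loads = 17.66 N·m counterclockwise.
The bucket of sand weighs 9 × 9.81 = 88.29 N and must supply an equal clockwise moment, so its lever arm about the fulcrum is 17.66 / 88.29 = 0.2 m.
That puts it at 1.2 + 0.2 = 1.4 m from the left end.

x ≈ 1.4 m from the left end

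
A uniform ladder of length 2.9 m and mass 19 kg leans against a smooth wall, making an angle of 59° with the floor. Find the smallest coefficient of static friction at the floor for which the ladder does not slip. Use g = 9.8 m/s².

μ_min ≈ 0.3

Sum moments about the foot of the ladder (the floor normal and friction both act there and drop out).
Ladder weight 19×9.8 = 186.2 N acts at 1.45 m along the ladder; its horizontal arm is 1.45·cos59° = 0.7468 m → τ = 139.1 N·m clockwise.
Wall normal N acts horizontally at the top; its moment arm is the height L sinθ = 2.9·sin59° = 2.486 m, counterclockwise.
Στ = 0 ⇒ N × 2.486 = 139.1 ⇒ N = 55.95 N.
ΣFx = 0 ⇒ f = N_wall = 55.95 N. ΣFy = 0 ⇒ N_floor = 186.2 N.
μ_min = f / N_floor = 55.95 / 186.2 = 0.3.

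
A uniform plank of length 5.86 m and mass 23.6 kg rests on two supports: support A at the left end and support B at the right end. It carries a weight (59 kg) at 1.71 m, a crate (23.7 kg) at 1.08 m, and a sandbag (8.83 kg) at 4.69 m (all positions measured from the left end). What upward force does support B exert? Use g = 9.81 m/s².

Sum moments about support A (its reaction then has zero moment arm).
Beam weight: 23.6 × 9.81 = 231.5 N down at 2.93 m → arm 2.93 m, τ = 231.5 × 2.93 = 678.3 N·m clockwise.
Weight: 59 × 9.81 = 578.8 N down at 1.71 m → arm 1.71 m, τ = 578.8 × 1.71 = 989.7 N·m clockwise.
Crate: 23.7 × 9.81 = 232.5 N down at 1.08 m → arm 1.08 m, τ = 232.5 × 1.08 = 251.1 N·m clockwise.
Sandbag: 8.83 × 9.81 = 86.62 N down at 4.69 m → arm 4.69 m, τ = 86.62 × 4.69 = 406.2 N·m clockwise.
Net load moment about support A = 2325 N·m clockwise.
Reaction R at support B is upward at 5.86 m, arm 5.86 m → moment R × 5.86 counterclockwise.
Balancing moments: R × 5.86 = 2325, giving R = 397 N.

R_B ≈ 397 N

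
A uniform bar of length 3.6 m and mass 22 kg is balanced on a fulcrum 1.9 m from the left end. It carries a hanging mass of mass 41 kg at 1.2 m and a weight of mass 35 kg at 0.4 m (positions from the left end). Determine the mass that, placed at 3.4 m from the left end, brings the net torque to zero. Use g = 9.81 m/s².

m ≈ 55.6 kg

Taking torques about the fulcrum (at 1.9 m from the left end):
Beam weight: 22 × 9.81 = 215.8 N down at 1.8 m → arm 0.1 m, τ = 215.8 × 0.1 = 21.58 N·m counterclockwise.
Hanging mass: 41 × 9.81 = 402.2 N down at 1.2 m → arm 0.7 m, τ = 402.2 × 0.7 = 281.5 N·m counterclockwise.
Weight: 35 × 9.81 = 343.4 N down at 0.4 m → arm 1.5 m, τ = 343.4 × 1.5 = 515.1 N·m counterclockwise.
Net moment of known loads = 818.2 N·m counterclockwise.
An unknown mass m at 3.4 m has arm 1.5 m; its moment is m·g·1.5 clockwise.
Setting net torque to zero: m × 9.81 × 1.5 = 818.2 → m = 818.2 / (9.81 × 1.5) = 55.6 kg.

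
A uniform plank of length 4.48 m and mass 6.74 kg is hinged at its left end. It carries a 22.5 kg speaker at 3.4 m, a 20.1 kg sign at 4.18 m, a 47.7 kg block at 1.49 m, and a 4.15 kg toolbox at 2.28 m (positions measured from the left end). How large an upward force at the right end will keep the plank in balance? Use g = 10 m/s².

Sum moments about the left end (the unknown pivot reaction has zero arm there).
Beam weight: 6.74 × 10 = 67.4 N down at 2.24 m → arm 2.24 m, τ = 67.4 × 2.24 = 151 N·m clockwise.
Speaker: 22.5 × 10 = 225 N down at 3.4 m → arm 3.4 m, τ = 225 × 3.4 = 765 N·m clockwise.
Sign: 20.1 × 10 = 201 N down at 4.18 m → arm 4.18 m, τ = 201 × 4.18 = 840.2 N·m clockwise.
Block: 47.7 × 10 = 477 N down at 1.49 m → arm 1.49 m, τ = 477 × 1.49 = 710.7 N·m clockwise.
Toolbox: 4.15 × 10 = 41.5 N down at 2.28 m → arm 2.28 m, τ = 41.5 × 2.28 = 94.62 N·m clockwise.
Net moment of the loads = 2562 N·m clockwise.
The upward force F acts at the right end, arm 4.48 m, giving F × 4.48 counterclockwise.
Balancing moments: F × 4.48 = 2562, giving F = 2562 / 4.48 = 572 N.

F ≈ 572 N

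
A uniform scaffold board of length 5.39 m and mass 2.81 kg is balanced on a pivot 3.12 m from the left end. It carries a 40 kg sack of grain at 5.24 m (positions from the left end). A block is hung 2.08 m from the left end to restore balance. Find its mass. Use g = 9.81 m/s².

m ≈ 80.4 kg

About the pivot (at 3.12 m from the left end):
Beam weight: 2.81 × 9.81 = 27.57 N down at 2.695 m → arm 0.425 m, τ = 27.57 × 0.425 = 11.72 N·m counterclockwise.
Sack of grain: 40 × 9.81 = 392.4 N down at 5.24 m → arm 2.12 m, τ = 392.4 × 2.12 = 831.9 N·m clockwise.
Net moment of known loads = 820.2 N·m clockwise.
An unknown mass m at 2.08 m has arm 1.04 m; its moment is m·g·1.04 counterclockwise.
Setting net torque to zero: m × 9.81 × 1.04 = 820.2 → m = 820.2 / (9.81 × 1.04) = 80.4 kg.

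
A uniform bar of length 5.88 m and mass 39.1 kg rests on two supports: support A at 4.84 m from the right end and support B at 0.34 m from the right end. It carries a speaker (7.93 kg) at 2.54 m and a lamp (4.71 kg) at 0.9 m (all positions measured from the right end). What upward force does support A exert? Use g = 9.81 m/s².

Taking torques about support B:
Beam weight: 39.1 × 9.81 = 383.6 N down at 2.94 m → arm 2.6 m, τ = 383.6 × 2.6 = 997.4 N·m counterclockwise.
Speaker: 7.93 × 9.81 = 77.79 N down at 2.54 m → arm 2.2 m, τ = 77.79 × 2.2 = 171.1 N·m counterclockwise.
Lamp: 4.71 × 9.81 = 46.21 N down at 0.9 m → arm 0.56 m, τ = 46.21 × 0.56 = 25.88 N·m counterclockwise.
Net load moment about support B = 1194 N·m counterclockwise.
Reaction R at support A is upward at 4.84 m, arm 4.5 m → moment R × 4.5 clockwise.
Στ = 0 ⇒ R × 4.5 = 1194 ⇒ R = 265 N.

R_A ≈ 265 N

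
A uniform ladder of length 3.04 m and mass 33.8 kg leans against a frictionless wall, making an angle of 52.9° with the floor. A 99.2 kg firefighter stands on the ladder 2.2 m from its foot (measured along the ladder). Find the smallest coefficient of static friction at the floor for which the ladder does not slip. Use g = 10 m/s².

μ_min ≈ 0.504

Take moments about the foot of the ladder.
Ladder weight 33.8×10 = 338 N acts at 1.52 m along the ladder; its horizontal arm is 1.52·cos52.9° = 0.9169 m → τ = 309.9 N·m clockwise.
Firefighter: 99.2×10 = 992 N at 2.2 m → arm 1.327 m → τ = 1316 N·m clockwise.
Wall normal N acts horizontally at the top; its moment arm is the height L sinθ = 3.04·sin52.9° = 2.425 m, counterclockwise.
Setting net torque to zero: N × 2.425 = 1626 → N = 670.5 N.
ΣFx = 0 ⇒ f = N_wall = 670.5 N. ΣFy = 0 ⇒ N_floor = 1330 N.
μ_min = f / N_floor = 670.5 / 1330 = 0.504.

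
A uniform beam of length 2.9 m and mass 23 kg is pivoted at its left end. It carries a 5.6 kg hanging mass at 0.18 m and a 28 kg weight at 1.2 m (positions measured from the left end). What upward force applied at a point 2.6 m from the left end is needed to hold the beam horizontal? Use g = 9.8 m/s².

F ≈ 256 N

Sum moments about the left end (the unknown pivot reaction has zero arm there).
Beam weight: 23 × 9.8 = 225.4 N down at 1.45 m → arm 1.45 m, τ = 225.4 × 1.45 = 326.8 N·m clockwise.
Hanging mass: 5.6 × 9.8 = 54.88 N down at 0.18 m → arm 0.18 m, τ = 54.88 × 0.18 = 9.878 N·m clockwise.
Weight: 28 × 9.8 = 274.4 N down at 1.2 m → arm 1.2 m, τ = 274.4 × 1.2 = 329.3 N·m clockwise.
Net moment of the loads = 666 N·m clockwise.
The upward force F acts at a point 2.6 m from the left end, arm 2.6 m, giving F × 2.6 counterclockwise.
Setting net torque to zero: F × 2.6 = 666 → F = 666 / 2.6 = 256 N.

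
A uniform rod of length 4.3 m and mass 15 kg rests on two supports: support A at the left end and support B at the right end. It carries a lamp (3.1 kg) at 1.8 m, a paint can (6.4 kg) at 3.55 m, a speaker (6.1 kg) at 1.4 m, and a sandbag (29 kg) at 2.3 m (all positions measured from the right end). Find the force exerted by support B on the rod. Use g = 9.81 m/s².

R_B ≈ 275 N

About support A:
Beam weight: 15 × 9.81 = 147.2 N down at 2.15 m → arm 2.15 m, τ = 147.2 × 2.15 = 316.5 N·m clockwise.
Lamp: 3.1 × 9.81 = 30.41 N down at 1.8 m → arm 2.5 m, τ = 30.41 × 2.5 = 76.03 N·m clockwise.
Paint can: 6.4 × 9.81 = 62.78 N down at 3.55 m → arm 0.75 m, τ = 62.78 × 0.75 = 47.09 N·m clockwise.
Speaker: 6.1 × 9.81 = 59.84 N down at 1.4 m → arm 2.9 m, τ = 59.84 × 2.9 = 173.5 N·m clockwise.
Sandbag: 29 × 9.81 = 284.5 N down at 2.3 m → arm 2 m, τ = 284.5 × 2 = 569 N·m clockwise.
Net load moment about support A = 1182 N·m clockwise.
Reaction R at support B is upward at 0 m, arm 4.3 m → moment R × 4.3 counterclockwise.
Balancing moments: R × 4.3 = 1182, giving R = 275 N.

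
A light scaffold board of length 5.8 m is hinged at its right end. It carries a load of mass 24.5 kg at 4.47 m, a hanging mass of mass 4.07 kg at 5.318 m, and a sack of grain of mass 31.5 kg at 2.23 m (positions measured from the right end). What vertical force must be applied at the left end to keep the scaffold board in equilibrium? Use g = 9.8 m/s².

F ≈ 340 N

Choose the right end as the axis so the unknown pivot reaction has zero arm there.
Load: 24.5 × 9.8 = 240.1 N down at 4.47 m → arm 4.47 m, τ = 240.1 × 4.47 = 1073 N·m counterclockwise.
Hanging mass: 4.07 × 9.8 = 39.89 N down at 5.318 m → arm 5.318 m, τ = 39.89 × 5.318 = 212.1 N·m counterclockwise.
Sack of grain: 31.5 × 9.8 = 308.7 N down at 2.23 m → arm 2.23 m, τ = 308.7 × 2.23 = 688.4 N·m counterclockwise.
Net moment of the loads = 1974 N·m counterclockwise.
The upward force F acts at the left end, arm 5.8 m, giving F × 5.8 clockwise.
For rotational equilibrium, F × 5.8 = 1974, so F = 1974 / 5.8 = 340 N.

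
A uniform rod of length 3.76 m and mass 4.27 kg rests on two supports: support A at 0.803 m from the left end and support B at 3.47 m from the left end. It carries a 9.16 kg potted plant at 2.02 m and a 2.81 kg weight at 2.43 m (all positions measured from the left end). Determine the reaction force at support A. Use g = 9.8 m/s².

R_A ≈ 84.5 N

Taking torques about support B:
Beam weight: 4.27 × 9.8 = 41.85 N down at 1.88 m → arm 1.59 m, τ = 41.85 × 1.59 = 66.54 N·m counterclockwise.
Potted plant: 9.16 × 9.8 = 89.77 N down at 2.02 m → arm 1.45 m, τ = 89.77 × 1.45 = 130.2 N·m counterclockwise.
Weight: 2.81 × 9.8 = 27.54 N down at 2.43 m → arm 1.04 m, τ = 27.54 × 1.04 = 28.64 N·m counterclockwise.
Net load moment about support B = 225.4 N·m counterclockwise.
Reaction R at support A is upward at 0.803 m, arm 2.667 m → moment R × 2.667 clockwise.
For rotational equilibrium, R × 2.667 = 225.4, so R = 84.5 N.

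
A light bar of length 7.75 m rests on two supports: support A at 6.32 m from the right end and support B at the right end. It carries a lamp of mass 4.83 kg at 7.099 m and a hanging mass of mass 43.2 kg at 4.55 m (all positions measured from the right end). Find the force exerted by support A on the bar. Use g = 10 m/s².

Choose support B as the axis so its reaction then has zero moment arm.
Lamp: 4.83 × 10 = 48.3 N down at 7.099 m → arm 7.099 m, τ = 48.3 × 7.099 = 342.9 N·m counterclockwise.
Hanging mass: 43.2 × 10 = 432 N down at 4.55 m → arm 4.55 m, τ = 432 × 4.55 = 1966 N·m counterclockwise.
Net load moment about support B = 2309 N·m counterclockwise.
Reaction R at support A is upward at 6.32 m, arm 6.32 m → moment R × 6.32 clockwise.
Setting net torque to zero: R × 6.32 = 2309 → R = 365 N.

R_A ≈ 365 N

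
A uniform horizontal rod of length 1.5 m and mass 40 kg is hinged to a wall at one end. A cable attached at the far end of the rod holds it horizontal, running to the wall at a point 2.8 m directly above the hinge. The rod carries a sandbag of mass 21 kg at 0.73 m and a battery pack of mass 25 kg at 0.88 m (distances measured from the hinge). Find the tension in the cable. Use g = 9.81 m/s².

About the hinge:
Beam weight: 40 × 9.81 = 392.4 N down at 0.75 m → arm 0.75 m, τ = 392.4 × 0.75 = 294.3 N·m clockwise.
Sandbag: 21 × 9.81 = 206 N down at 0.73 m → arm 0.73 m, τ = 206 × 0.73 = 150.4 N·m clockwise.
Battery pack: 25 × 9.81 = 245.2 N down at 0.88 m → arm 0.88 m, τ = 245.2 × 0.88 = 215.8 N·m clockwise.
Total clockwise load moment = 660.5 N·m.
The cable tension T acts at 1.5 m; only its component perpendicular to the rod, T sinθ, produces torque. sinθ = h/√(h²+d²) = 2.8/√(2.8²+1.5²) = 0.8815.
For rotational equilibrium, T × 1.5 × 0.8815 = 660.5, so T = 660.5 / 1.322 = 500 N.

T ≈ 500 N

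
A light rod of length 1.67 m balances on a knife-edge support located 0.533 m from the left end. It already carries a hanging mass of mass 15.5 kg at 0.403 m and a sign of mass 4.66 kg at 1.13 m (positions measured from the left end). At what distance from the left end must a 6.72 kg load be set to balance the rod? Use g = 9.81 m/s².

Take moments about the knife-edge support (at 0.533 m from the left end).
Hanging mass: 15.5 × 9.81 = 152.1 N down at 0.403 m → arm 0.13 m, τ = 152.1 × 0.13 = 19.77 N·m counterclockwise.
Sign: 4.66 × 9.81 = 45.71 N down at 1.13 m → arm 0.597 m, τ = 45.71 × 0.597 = 27.29 N·m clockwise.
Net moment of existing loads = 7.52 N·m clockwise.
The load weighs 6.72 × 9.81 = 65.92 N and must supply an equal counterclockwise moment, so its lever arm about the knife-edge support is 7.52 / 65.92 = 0.114 m.
That puts it at 0.533 − 0.114 = 0.419 m from the left end.

x ≈ 0.419 m from the left end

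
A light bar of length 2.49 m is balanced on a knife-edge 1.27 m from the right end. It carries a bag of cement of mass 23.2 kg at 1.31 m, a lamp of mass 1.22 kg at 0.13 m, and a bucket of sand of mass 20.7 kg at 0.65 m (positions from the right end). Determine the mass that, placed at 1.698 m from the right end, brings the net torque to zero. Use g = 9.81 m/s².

About the knife-edge (at 1.27 m from the right end):
Bag of cement: 23.2 × 9.81 = 227.6 N down at 1.31 m → arm 0.04 m, τ = 227.6 × 0.04 = 9.104 N·m counterclockwise.
Lamp: 1.22 × 9.81 = 11.97 N down at 0.13 m → arm 1.14 m, τ = 11.97 × 1.14 = 13.65 N·m clockwise.
Bucket of sand: 20.7 × 9.81 = 203.1 N down at 0.65 m → arm 0.62 m, τ = 203.1 × 0.62 = 125.9 N·m clockwise.
Net moment of known loads = 130.4 N·m clockwise.
An unknown mass m at 1.698 m has arm 0.428 m; its moment is m·g·0.428 counterclockwise.
For rotational equilibrium, m × 9.81 × 0.428 = 130.4, so m = 130.4 / (9.81 × 0.428) = 31.1 kg.

m ≈ 31.1 kg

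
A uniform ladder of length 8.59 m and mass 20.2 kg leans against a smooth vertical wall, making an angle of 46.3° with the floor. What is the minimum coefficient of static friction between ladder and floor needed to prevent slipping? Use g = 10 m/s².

Sum moments about the foot of the ladder (the floor normal and friction both act there and drop out).
Ladder weight 20.2×10 = 202 N acts at 4.295 m along the ladder; its horizontal arm is 4.295·cos46.3° = 2.967 m → τ = 599.3 N·m clockwise.
Wall normal N acts horizontally at the top; its moment arm is the height L sinθ = 8.59·sin46.3° = 6.21 m, counterclockwise.
Στ = 0 ⇒ N × 6.21 = 599.3 ⇒ N = 96.51 N.
ΣFx = 0 ⇒ f = N_wall = 96.51 N. ΣFy = 0 ⇒ N_floor = 202 N.
μ_min = f / N_floor = 96.51 / 202 = 0.478.

μ_min ≈ 0.478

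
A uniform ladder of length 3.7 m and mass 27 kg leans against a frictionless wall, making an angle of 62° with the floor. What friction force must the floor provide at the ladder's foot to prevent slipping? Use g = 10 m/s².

About the foot of the ladder:
Ladder weight 27×10 = 270 N acts at 1.85 m along the ladder; its horizontal arm is 1.85·cos62° = 0.8685 m → τ = 234.5 N·m clockwise.
Wall normal N acts horizontally at the top; its moment arm is the height L sinθ = 3.7·sin62° = 3.267 m, counterclockwise.
Balancing moments: N × 3.267 = 234.5, giving N = 71.8 N.
ΣFx = 0: friction at the foot balances the wall's push, so f = N_wall = 71.8 N.

f ≈ 71.8 N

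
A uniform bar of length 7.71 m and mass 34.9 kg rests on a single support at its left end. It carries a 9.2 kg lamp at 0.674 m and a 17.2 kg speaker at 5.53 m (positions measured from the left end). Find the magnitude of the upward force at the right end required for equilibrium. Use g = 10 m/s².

Take moments about the left end.
Beam weight: 34.9 × 10 = 349 N down at 3.855 m → arm 3.855 m, τ = 349 × 3.855 = 1345 N·m clockwise.
Lamp: 9.2 × 10 = 92 N down at 0.674 m → arm 0.674 m, τ = 92 × 0.674 = 62.01 N·m clockwise.
Speaker: 17.2 × 10 = 172 N down at 5.53 m → arm 5.53 m, τ = 172 × 5.53 = 951.2 N·m clockwise.
Net moment of the loads = 2358 N·m clockwise.
The upward force F acts at the right end, arm 7.71 m, giving F × 7.71 counterclockwise.
Setting net torque to zero: F × 7.71 = 2358 → F = 2358 / 7.71 = 306 N.

F ≈ 306 N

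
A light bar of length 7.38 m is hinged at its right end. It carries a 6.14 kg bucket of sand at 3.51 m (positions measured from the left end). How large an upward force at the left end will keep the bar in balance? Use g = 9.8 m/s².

F ≈ 31.6 N

Taking torques about the right end:
Bucket of sand: 6.14 × 9.8 = 60.17 N down at 3.51 m → arm 3.87 m, τ = 60.17 × 3.87 = 232.9 N·m counterclockwise.
Net moment of the loads = 232.9 N·m counterclockwise.
The upward force F acts at the left end, arm 7.38 m, giving F × 7.38 clockwise.
Setting net torque to zero: F × 7.38 = 232.9 → F = 232.9 / 7.38 = 31.6 N.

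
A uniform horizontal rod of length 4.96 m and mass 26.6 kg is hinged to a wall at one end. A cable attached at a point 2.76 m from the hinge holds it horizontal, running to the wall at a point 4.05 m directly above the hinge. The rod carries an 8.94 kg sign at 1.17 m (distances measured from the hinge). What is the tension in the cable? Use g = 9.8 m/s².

Sum moments about the hinge (the unknown hinge reaction has zero arm there).
Beam weight: 26.6 × 9.8 = 260.7 N down at 2.48 m → arm 2.48 m, τ = 260.7 × 2.48 = 646.5 N·m clockwise.
Sign: 8.94 × 9.8 = 87.61 N down at 1.17 m → arm 1.17 m, τ = 87.61 × 1.17 = 102.5 N·m clockwise.
Total clockwise load moment = 749 N·m.
The cable tension T acts at 2.76 m; only its component perpendicular to the rod, T sinθ, produces torque. sinθ = h/√(h²+d²) = 4.05/√(4.05²+2.76²) = 0.8264.
For rotational equilibrium, T × 2.76 × 0.8264 = 749, so T = 749 / 2.281 = 328 N.

T ≈ 328 N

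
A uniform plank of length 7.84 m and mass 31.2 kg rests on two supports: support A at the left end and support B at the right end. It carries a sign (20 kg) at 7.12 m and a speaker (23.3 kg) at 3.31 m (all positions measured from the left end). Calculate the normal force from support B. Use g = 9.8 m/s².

R_B ≈ 427 N

Choose support A as the axis so its reaction then has zero moment arm.
Beam weight: 31.2 × 9.8 = 305.8 N down at 3.92 m → arm 3.92 m, τ = 305.8 × 3.92 = 1199 N·m clockwise.
Sign: 20 × 9.8 = 196 N down at 7.12 m → arm 7.12 m, τ = 196 × 7.12 = 1396 N·m clockwise.
Speaker: 23.3 × 9.8 = 228.3 N down at 3.31 m → arm 3.31 m, τ = 228.3 × 3.31 = 755.7 N·m clockwise.
Net load moment about support A = 3351 N·m clockwise.
Reaction R at support B is upward at 7.84 m, arm 7.84 m → moment R × 7.84 counterclockwise.
For rotational equilibrium, R × 7.84 = 3351, so R = 427 N.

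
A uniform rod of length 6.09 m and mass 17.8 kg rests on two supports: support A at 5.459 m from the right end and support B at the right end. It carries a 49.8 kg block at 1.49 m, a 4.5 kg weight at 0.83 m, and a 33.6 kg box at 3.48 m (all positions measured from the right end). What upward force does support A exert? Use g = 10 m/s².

Sum moments about support B (its reaction then has zero moment arm).
Beam weight: 17.8 × 10 = 178 N down at 3.045 m → arm 3.045 m, τ = 178 × 3.045 = 542 N·m counterclockwise.
Block: 49.8 × 10 = 498 N down at 1.49 m → arm 1.49 m, τ = 498 × 1.49 = 742 N·m counterclockwise.
Weight: 4.5 × 10 = 45 N down at 0.83 m → arm 0.83 m, τ = 45 × 0.83 = 37.35 N·m counterclockwise.
Box: 33.6 × 10 = 336 N down at 3.48 m → arm 3.48 m, τ = 336 × 3.48 = 1169 N·m counterclockwise.
Net load moment about support B = 2490 N·m counterclockwise.
Reaction R at support A is upward at 5.459 m, arm 5.459 m → moment R × 5.459 clockwise.
For rotational equilibrium, R × 5.459 = 2490, so R = 456 N.

R_A ≈ 456 N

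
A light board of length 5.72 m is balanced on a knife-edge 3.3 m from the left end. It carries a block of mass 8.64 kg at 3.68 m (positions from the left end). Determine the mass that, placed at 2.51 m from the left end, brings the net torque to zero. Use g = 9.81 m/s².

Take moments about the knife-edge (at 3.3 m from the left end).
Block: 8.64 × 9.81 = 84.76 N down at 3.68 m → arm 0.38 m, τ = 84.76 × 0.38 = 32.21 N·m clockwise.
Net moment of known loads = 32.21 N·m clockwise.
An unknown mass m at 2.51 m has arm 0.79 m; its moment is m·g·0.79 counterclockwise.
For rotational equilibrium, m × 9.81 × 0.79 = 32.21, so m = 32.21 / (9.81 × 0.79) = 4.16 kg.

m ≈ 4.16 kg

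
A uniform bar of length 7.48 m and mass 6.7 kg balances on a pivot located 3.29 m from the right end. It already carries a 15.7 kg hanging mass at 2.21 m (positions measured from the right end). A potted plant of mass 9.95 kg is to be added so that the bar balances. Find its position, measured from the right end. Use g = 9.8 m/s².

x ≈ 4.69 m from the right end

Take moments about the pivot (at 3.29 m from the right end).
Beam weight: 6.7 × 9.8 = 65.66 N down at 3.74 m → arm 0.45 m, τ = 65.66 × 0.45 = 29.55 N·m counterclockwise.
Hanging mass: 15.7 × 9.8 = 153.9 N down at 2.21 m → arm 1.08 m, τ = 153.9 × 1.08 = 166.2 N·m clockwise.
Net moment of existing loads = 136.6 N·m clockwise.
The potted plant weighs 9.95 × 9.8 = 97.51 N and must supply an equal counterclockwise moment, so its lever arm about the pivot is 136.6 / 97.51 = 1.4 m.
That puts it at 3.29 + 1.4 = 4.69 m from the right end.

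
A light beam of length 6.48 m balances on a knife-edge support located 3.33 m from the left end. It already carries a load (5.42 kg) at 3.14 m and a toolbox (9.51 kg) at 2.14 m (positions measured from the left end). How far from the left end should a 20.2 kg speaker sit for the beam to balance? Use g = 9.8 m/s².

x ≈ 3.94 m from the left end

Choose the knife-edge support (at 3.33 m from the left end) as the axis so the support reaction has zero arm there.
Load: 5.42 × 9.8 = 53.12 N down at 3.14 m → arm 0.19 m, τ = 53.12 × 0.19 = 10.09 N·m counterclockwise.
Toolbox: 9.51 × 9.8 = 93.2 N down at 2.14 m → arm 1.19 m, τ = 93.2 × 1.19 = 110.9 N·m counterclockwise.
Net moment of existing loads = 121 N·m counterclockwise.
The speaker weighs 20.2 × 9.8 = 198 N and must supply an equal clockwise moment, so its lever arm about the knife-edge support is 121 / 198 = 0.611 m.
That puts it at 3.33 + 0.611 = 3.94 m from the left end.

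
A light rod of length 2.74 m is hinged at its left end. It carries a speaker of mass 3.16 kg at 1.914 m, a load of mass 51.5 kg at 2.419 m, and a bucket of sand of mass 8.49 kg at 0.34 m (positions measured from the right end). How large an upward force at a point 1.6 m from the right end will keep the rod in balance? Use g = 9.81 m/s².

Taking torques about the left end:
Speaker: 3.16 × 9.81 = 31 N down at 1.914 m → arm 0.826 m, τ = 31 × 0.826 = 25.61 N·m clockwise.
Load: 51.5 × 9.81 = 505.2 N down at 2.419 m → arm 0.321 m, τ = 505.2 × 0.321 = 162.2 N·m clockwise.
Bucket of sand: 8.49 × 9.81 = 83.29 N down at 0.34 m → arm 2.4 m, τ = 83.29 × 2.4 = 199.9 N·m clockwise.
Net moment of the loads = 387.7 N·m clockwise.
The upward force F acts at a point 1.6 m from the right end, arm 1.14 m, giving F × 1.14 counterclockwise.
Balancing moments: F × 1.14 = 387.7, giving F = 387.7 / 1.14 = 340 N.

F ≈ 340 N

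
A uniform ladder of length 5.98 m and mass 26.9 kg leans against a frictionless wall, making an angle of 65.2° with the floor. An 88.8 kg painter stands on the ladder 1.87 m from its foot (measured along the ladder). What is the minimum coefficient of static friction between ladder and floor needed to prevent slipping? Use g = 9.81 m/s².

μ_min ≈ 0.165

About the foot of the ladder:
Ladder weight 26.9×9.81 = 263.9 N acts at 2.99 m along the ladder; its horizontal arm is 2.99·cos65.2° = 1.254 m → τ = 330.9 N·m clockwise.
Painter: 88.8×9.81 = 871.1 N at 1.87 m → arm 0.7844 m → τ = 683.3 N·m clockwise.
Wall normal N acts horizontally at the top; its moment arm is the height L sinθ = 5.98·sin65.2° = 5.429 m, counterclockwise.
Setting net torque to zero: N × 5.429 = 1014 → N = 186.8 N.
ΣFx = 0 ⇒ f = N_wall = 186.8 N. ΣFy = 0 ⇒ N_floor = 1135 N.
μ_min = f / N_floor = 186.8 / 1135 = 0.165.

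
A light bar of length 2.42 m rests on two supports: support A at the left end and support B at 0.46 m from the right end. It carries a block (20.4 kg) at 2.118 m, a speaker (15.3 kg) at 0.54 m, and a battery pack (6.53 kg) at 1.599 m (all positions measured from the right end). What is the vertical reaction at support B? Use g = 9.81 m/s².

R_B ≈ 202 N

About support A:
Block: 20.4 × 9.81 = 200.1 N down at 2.118 m → arm 0.302 m, τ = 200.1 × 0.302 = 60.43 N·m clockwise.
Speaker: 15.3 × 9.81 = 150.1 N down at 0.54 m → arm 1.88 m, τ = 150.1 × 1.88 = 282.2 N·m clockwise.
Battery pack: 6.53 × 9.81 = 64.06 N down at 1.599 m → arm 0.821 m, τ = 64.06 × 0.821 = 52.59 N·m clockwise.
Net load moment about support A = 395.2 N·m clockwise.
Reaction R at support B is upward at 0.46 m, arm 1.96 m → moment R × 1.96 counterclockwise.
For rotational equilibrium, R × 1.96 = 395.2, so R = 202 N.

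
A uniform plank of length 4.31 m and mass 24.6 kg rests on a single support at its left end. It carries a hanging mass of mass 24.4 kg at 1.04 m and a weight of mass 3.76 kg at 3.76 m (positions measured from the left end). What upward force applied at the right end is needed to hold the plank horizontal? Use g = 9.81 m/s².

F ≈ 211 N

Sum moments about the left end (the unknown pivot reaction has zero arm there).
Beam weight: 24.6 × 9.81 = 241.3 N down at 2.155 m → arm 2.155 m, τ = 241.3 × 2.155 = 520 N·m clockwise.
Hanging mass: 24.4 × 9.81 = 239.4 N down at 1.04 m → arm 1.04 m, τ = 239.4 × 1.04 = 249 N·m clockwise.
Weight: 3.76 × 9.81 = 36.89 N down at 3.76 m → arm 3.76 m, τ = 36.89 × 3.76 = 138.7 N·m clockwise.
Net moment of the loads = 907.7 N·m clockwise.
The upward force F acts at the right end, arm 4.31 m, giving F × 4.31 counterclockwise.
For rotational equilibrium, F × 4.31 = 907.7, so F = 907.7 / 4.31 = 211 N.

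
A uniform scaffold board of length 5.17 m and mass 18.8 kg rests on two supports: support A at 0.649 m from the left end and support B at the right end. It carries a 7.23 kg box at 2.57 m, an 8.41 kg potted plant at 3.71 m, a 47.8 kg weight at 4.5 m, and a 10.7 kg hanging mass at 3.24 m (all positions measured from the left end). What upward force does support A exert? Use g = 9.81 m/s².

R_A ≈ 287 N

Choose support B as the axis so its reaction then has zero moment arm.
Beam weight: 18.8 × 9.81 = 184.4 N down at 2.585 m → arm 2.585 m, τ = 184.4 × 2.585 = 476.7 N·m counterclockwise.
Box: 7.23 × 9.81 = 70.93 N down at 2.57 m → arm 2.6 m, τ = 70.93 × 2.6 = 184.4 N·m counterclockwise.
Potted plant: 8.41 × 9.81 = 82.5 N down at 3.71 m → arm 1.46 m, τ = 82.5 × 1.46 = 120.5 N·m counterclockwise.
Weight: 47.8 × 9.81 = 468.9 N down at 4.5 m → arm 0.67 m, τ = 468.9 × 0.67 = 314.2 N·m counterclockwise.
Hanging mass: 10.7 × 9.81 = 105 N down at 3.24 m → arm 1.93 m, τ = 105 × 1.93 = 202.7 N·m counterclockwise.
Net load moment about support B = 1298 N·m counterclockwise.
Reaction R at support A is upward at 0.649 m, arm 4.521 m → moment R × 4.521 clockwise.
Balancing moments: R × 4.521 = 1298, giving R = 287 N.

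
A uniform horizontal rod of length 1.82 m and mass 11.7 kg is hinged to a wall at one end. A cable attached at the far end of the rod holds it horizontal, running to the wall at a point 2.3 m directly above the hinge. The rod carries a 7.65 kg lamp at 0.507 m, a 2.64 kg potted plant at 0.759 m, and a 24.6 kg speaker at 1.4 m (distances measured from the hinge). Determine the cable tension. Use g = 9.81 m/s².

Choose the hinge as the axis so the unknown hinge reaction has zero arm there.
Beam weight: 11.7 × 9.81 = 114.8 N down at 0.91 m → arm 0.91 m, τ = 114.8 × 0.91 = 104.5 N·m clockwise.
Lamp: 7.65 × 9.81 = 75.05 N down at 0.507 m → arm 0.507 m, τ = 75.05 × 0.507 = 38.05 N·m clockwise.
Potted plant: 2.64 × 9.81 = 25.9 N down at 0.759 m → arm 0.759 m, τ = 25.9 × 0.759 = 19.66 N·m clockwise.
Speaker: 24.6 × 9.81 = 241.3 N down at 1.4 m → arm 1.4 m, τ = 241.3 × 1.4 = 337.8 N·m clockwise.
Total clockwise load moment = 500 N·m.
The cable tension T acts at 1.82 m; only its component perpendicular to the rod, T sinθ, produces torque. sinθ = h/√(h²+d²) = 2.3/√(2.3²+1.82²) = 0.7842.
Στ = 0 ⇒ T × 1.82 × 0.7842 = 500 ⇒ T = 500 / 1.427 = 350 N.

T ≈ 350 N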